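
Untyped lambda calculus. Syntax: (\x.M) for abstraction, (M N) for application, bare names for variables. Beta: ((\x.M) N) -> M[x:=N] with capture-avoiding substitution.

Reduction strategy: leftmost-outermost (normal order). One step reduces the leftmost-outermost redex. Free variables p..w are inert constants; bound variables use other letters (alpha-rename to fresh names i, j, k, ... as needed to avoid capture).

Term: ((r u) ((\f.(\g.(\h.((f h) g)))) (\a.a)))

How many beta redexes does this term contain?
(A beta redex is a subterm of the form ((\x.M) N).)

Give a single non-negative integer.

Term: ((r u) ((\f.(\g.(\h.((f h) g)))) (\a.a)))
  Redex: ((\f.(\g.(\h.((f h) g)))) (\a.a))
Total redexes: 1

Answer: 1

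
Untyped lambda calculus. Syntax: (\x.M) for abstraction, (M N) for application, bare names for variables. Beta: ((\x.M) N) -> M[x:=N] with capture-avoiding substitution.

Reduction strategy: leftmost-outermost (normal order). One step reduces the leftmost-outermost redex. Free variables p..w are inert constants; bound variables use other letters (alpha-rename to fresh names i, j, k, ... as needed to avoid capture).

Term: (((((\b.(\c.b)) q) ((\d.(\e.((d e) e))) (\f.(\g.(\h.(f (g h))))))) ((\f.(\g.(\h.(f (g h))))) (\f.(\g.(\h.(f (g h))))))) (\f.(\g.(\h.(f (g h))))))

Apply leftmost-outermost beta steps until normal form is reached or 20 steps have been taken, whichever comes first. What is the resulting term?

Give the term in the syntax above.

Step 0: (((((\b.(\c.b)) q) ((\d.(\e.((d e) e))) (\f.(\g.(\h.(f (g h))))))) ((\f.(\g.(\h.(f (g h))))) (\f.(\g.(\h.(f (g h))))))) (\f.(\g.(\h.(f (g h))))))
Step 1: ((((\c.q) ((\d.(\e.((d e) e))) (\f.(\g.(\h.(f (g h))))))) ((\f.(\g.(\h.(f (g h))))) (\f.(\g.(\h.(f (g h))))))) (\f.(\g.(\h.(f (g h))))))
Step 2: ((q ((\f.(\g.(\h.(f (g h))))) (\f.(\g.(\h.(f (g h))))))) (\f.(\g.(\h.(f (g h))))))
Step 3: ((q (\g.(\h.((\f.(\g.(\h.(f (g h))))) (g h))))) (\f.(\g.(\h.(f (g h))))))
Step 4: ((q (\g.(\h.(\i.(\j.((g h) (i j))))))) (\f.(\g.(\h.(f (g h))))))

Answer: ((q (\g.(\h.(\i.(\j.((g h) (i j))))))) (\f.(\g.(\h.(f (g h))))))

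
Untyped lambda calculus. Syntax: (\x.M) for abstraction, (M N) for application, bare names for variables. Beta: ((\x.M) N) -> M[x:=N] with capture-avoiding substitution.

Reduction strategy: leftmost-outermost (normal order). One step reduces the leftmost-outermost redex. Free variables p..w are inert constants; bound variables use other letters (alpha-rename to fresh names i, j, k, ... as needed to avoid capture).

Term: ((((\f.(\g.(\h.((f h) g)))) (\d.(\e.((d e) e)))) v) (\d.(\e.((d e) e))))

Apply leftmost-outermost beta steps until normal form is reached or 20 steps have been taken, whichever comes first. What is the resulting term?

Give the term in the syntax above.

Step 0: ((((\f.(\g.(\h.((f h) g)))) (\d.(\e.((d e) e)))) v) (\d.(\e.((d e) e))))
Step 1: (((\g.(\h.(((\d.(\e.((d e) e))) h) g))) v) (\d.(\e.((d e) e))))
Step 2: ((\h.(((\d.(\e.((d e) e))) h) v)) (\d.(\e.((d e) e))))
Step 3: (((\d.(\e.((d e) e))) (\d.(\e.((d e) e)))) v)
Step 4: ((\e.(((\d.(\e.((d e) e))) e) e)) v)
Step 5: (((\d.(\e.((d e) e))) v) v)
Step 6: ((\e.((v e) e)) v)
Step 7: ((v v) v)

Answer: ((v v) v)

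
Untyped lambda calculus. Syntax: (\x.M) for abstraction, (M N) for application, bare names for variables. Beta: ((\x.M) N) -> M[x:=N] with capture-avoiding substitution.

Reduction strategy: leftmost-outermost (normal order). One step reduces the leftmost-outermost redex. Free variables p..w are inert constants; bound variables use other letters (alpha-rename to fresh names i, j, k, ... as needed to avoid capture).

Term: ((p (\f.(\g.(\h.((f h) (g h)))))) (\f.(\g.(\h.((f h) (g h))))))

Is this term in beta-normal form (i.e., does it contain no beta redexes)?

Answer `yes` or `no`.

Answer: yes

Derivation:
Term: ((p (\f.(\g.(\h.((f h) (g h)))))) (\f.(\g.(\h.((f h) (g h))))))
No beta redexes found.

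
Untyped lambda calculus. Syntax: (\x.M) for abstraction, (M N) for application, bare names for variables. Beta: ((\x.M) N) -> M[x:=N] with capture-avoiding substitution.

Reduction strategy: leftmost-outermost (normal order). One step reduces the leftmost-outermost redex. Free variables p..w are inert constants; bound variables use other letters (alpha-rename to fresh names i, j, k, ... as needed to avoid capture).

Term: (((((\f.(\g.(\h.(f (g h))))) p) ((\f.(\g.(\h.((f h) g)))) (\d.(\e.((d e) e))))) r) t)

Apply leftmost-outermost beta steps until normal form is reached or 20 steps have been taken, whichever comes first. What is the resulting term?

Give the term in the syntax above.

Step 0: (((((\f.(\g.(\h.(f (g h))))) p) ((\f.(\g.(\h.((f h) g)))) (\d.(\e.((d e) e))))) r) t)
Step 1: ((((\g.(\h.(p (g h)))) ((\f.(\g.(\h.((f h) g)))) (\d.(\e.((d e) e))))) r) t)
Step 2: (((\h.(p (((\f.(\g.(\h.((f h) g)))) (\d.(\e.((d e) e)))) h))) r) t)
Step 3: ((p (((\f.(\g.(\h.((f h) g)))) (\d.(\e.((d e) e)))) r)) t)
Step 4: ((p ((\g.(\h.(((\d.(\e.((d e) e))) h) g))) r)) t)
Step 5: ((p (\h.(((\d.(\e.((d e) e))) h) r))) t)
Step 6: ((p (\h.((\e.((h e) e)) r))) t)
Step 7: ((p (\h.((h r) r))) t)

Answer: ((p (\h.((h r) r))) t)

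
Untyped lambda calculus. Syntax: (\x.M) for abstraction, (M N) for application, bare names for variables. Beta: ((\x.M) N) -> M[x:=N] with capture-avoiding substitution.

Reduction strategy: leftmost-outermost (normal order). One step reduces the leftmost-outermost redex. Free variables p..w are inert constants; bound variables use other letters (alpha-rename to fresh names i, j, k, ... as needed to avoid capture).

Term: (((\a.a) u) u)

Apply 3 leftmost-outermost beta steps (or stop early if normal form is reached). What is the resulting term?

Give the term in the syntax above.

Step 0: (((\a.a) u) u)
Step 1: (u u)
Step 2: (normal form reached)

Answer: (u u)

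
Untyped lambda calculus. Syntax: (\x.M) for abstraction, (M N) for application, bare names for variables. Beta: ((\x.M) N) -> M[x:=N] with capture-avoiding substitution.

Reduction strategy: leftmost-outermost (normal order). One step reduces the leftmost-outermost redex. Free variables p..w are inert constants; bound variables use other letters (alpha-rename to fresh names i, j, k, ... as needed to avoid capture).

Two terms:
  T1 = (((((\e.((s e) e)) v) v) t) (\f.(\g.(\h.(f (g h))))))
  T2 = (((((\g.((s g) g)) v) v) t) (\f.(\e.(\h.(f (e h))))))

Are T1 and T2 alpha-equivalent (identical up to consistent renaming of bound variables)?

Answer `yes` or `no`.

Answer: yes

Derivation:
Term 1: (((((\e.((s e) e)) v) v) t) (\f.(\g.(\h.(f (g h))))))
Term 2: (((((\g.((s g) g)) v) v) t) (\f.(\e.(\h.(f (e h))))))
Alpha-equivalence: compare structure up to binder renaming.
Result: True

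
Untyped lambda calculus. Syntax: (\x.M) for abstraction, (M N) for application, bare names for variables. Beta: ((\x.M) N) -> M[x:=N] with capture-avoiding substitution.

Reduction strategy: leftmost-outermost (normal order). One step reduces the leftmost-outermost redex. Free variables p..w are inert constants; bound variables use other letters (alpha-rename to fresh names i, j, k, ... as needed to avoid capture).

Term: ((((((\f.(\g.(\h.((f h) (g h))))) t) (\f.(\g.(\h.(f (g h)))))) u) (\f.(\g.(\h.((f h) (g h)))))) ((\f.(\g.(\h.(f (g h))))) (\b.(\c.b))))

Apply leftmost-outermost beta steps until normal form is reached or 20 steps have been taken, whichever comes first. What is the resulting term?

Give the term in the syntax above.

Answer: ((((t u) (\g.(\h.(u (g h))))) (\f.(\g.(\h.((f h) (g h)))))) (\g.(\h.(\c.(g h)))))

Derivation:
Step 0: ((((((\f.(\g.(\h.((f h) (g h))))) t) (\f.(\g.(\h.(f (g h)))))) u) (\f.(\g.(\h.((f h) (g h)))))) ((\f.(\g.(\h.(f (g h))))) (\b.(\c.b))))
Step 1: (((((\g.(\h.((t h) (g h)))) (\f.(\g.(\h.(f (g h)))))) u) (\f.(\g.(\h.((f h) (g h)))))) ((\f.(\g.(\h.(f (g h))))) (\b.(\c.b))))
Step 2: ((((\h.((t h) ((\f.(\g.(\h.(f (g h))))) h))) u) (\f.(\g.(\h.((f h) (g h)))))) ((\f.(\g.(\h.(f (g h))))) (\b.(\c.b))))
Step 3: ((((t u) ((\f.(\g.(\h.(f (g h))))) u)) (\f.(\g.(\h.((f h) (g h)))))) ((\f.(\g.(\h.(f (g h))))) (\b.(\c.b))))
Step 4: ((((t u) (\g.(\h.(u (g h))))) (\f.(\g.(\h.((f h) (g h)))))) ((\f.(\g.(\h.(f (g h))))) (\b.(\c.b))))
Step 5: ((((t u) (\g.(\h.(u (g h))))) (\f.(\g.(\h.((f h) (g h)))))) (\g.(\h.((\b.(\c.b)) (g h)))))
Step 6: ((((t u) (\g.(\h.(u (g h))))) (\f.(\g.(\h.((f h) (g h)))))) (\g.(\h.(\c.(g h)))))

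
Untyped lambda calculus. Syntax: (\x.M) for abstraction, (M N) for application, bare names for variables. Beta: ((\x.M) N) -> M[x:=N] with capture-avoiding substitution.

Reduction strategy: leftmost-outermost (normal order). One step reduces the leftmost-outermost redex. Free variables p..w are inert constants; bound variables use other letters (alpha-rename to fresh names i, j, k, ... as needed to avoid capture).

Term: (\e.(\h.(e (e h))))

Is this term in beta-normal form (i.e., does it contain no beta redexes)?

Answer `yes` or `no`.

Term: (\e.(\h.(e (e h))))
No beta redexes found.

Answer: yes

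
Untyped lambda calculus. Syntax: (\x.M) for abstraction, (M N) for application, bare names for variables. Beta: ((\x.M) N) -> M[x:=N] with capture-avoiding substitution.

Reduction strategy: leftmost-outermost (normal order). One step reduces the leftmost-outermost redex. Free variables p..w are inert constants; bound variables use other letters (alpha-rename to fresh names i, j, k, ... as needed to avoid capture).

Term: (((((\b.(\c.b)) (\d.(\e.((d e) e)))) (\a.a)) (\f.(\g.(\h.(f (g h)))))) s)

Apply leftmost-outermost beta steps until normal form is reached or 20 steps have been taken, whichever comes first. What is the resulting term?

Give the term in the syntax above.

Answer: (\h.(s (s h)))

Derivation:
Step 0: (((((\b.(\c.b)) (\d.(\e.((d e) e)))) (\a.a)) (\f.(\g.(\h.(f (g h)))))) s)
Step 1: ((((\c.(\d.(\e.((d e) e)))) (\a.a)) (\f.(\g.(\h.(f (g h)))))) s)
Step 2: (((\d.(\e.((d e) e))) (\f.(\g.(\h.(f (g h)))))) s)
Step 3: ((\e.(((\f.(\g.(\h.(f (g h))))) e) e)) s)
Step 4: (((\f.(\g.(\h.(f (g h))))) s) s)
Step 5: ((\g.(\h.(s (g h)))) s)
Step 6: (\h.(s (s h)))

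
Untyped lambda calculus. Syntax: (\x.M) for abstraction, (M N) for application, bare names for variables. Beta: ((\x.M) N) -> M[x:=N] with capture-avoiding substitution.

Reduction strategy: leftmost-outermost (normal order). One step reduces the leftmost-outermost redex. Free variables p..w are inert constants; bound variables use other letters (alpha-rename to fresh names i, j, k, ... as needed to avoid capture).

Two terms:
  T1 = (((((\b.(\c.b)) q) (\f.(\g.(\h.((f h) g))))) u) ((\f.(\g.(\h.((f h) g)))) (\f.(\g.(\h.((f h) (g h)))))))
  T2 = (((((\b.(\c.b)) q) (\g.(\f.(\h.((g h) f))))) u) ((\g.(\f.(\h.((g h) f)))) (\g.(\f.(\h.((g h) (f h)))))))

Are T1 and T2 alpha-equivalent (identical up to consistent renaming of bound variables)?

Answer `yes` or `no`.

Term 1: (((((\b.(\c.b)) q) (\f.(\g.(\h.((f h) g))))) u) ((\f.(\g.(\h.((f h) g)))) (\f.(\g.(\h.((f h) (g h)))))))
Term 2: (((((\b.(\c.b)) q) (\g.(\f.(\h.((g h) f))))) u) ((\g.(\f.(\h.((g h) f)))) (\g.(\f.(\h.((g h) (f h)))))))
Alpha-equivalence: compare structure up to binder renaming.
Result: True

Answer: yes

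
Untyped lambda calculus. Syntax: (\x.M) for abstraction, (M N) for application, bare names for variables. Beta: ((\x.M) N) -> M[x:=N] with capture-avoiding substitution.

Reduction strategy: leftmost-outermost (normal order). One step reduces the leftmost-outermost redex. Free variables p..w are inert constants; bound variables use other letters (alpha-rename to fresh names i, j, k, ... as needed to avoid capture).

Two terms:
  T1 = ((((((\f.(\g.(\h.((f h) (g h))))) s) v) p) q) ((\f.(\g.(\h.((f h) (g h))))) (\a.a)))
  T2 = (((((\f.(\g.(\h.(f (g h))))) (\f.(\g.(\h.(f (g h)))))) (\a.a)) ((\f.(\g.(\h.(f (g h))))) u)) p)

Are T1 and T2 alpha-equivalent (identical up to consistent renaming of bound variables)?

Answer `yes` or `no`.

Term 1: ((((((\f.(\g.(\h.((f h) (g h))))) s) v) p) q) ((\f.(\g.(\h.((f h) (g h))))) (\a.a)))
Term 2: (((((\f.(\g.(\h.(f (g h))))) (\f.(\g.(\h.(f (g h)))))) (\a.a)) ((\f.(\g.(\h.(f (g h))))) u)) p)
Alpha-equivalence: compare structure up to binder renaming.
Result: False

Answer: no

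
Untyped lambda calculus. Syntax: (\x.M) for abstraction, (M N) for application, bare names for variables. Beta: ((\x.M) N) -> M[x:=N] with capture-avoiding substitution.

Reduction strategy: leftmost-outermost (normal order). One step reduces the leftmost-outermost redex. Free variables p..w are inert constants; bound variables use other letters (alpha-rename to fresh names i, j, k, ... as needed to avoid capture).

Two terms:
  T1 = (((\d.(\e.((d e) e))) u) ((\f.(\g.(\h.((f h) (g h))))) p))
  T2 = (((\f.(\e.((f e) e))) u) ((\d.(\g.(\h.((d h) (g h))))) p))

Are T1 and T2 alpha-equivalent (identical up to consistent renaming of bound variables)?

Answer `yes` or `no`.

Term 1: (((\d.(\e.((d e) e))) u) ((\f.(\g.(\h.((f h) (g h))))) p))
Term 2: (((\f.(\e.((f e) e))) u) ((\d.(\g.(\h.((d h) (g h))))) p))
Alpha-equivalence: compare structure up to binder renaming.
Result: True

Answer: yes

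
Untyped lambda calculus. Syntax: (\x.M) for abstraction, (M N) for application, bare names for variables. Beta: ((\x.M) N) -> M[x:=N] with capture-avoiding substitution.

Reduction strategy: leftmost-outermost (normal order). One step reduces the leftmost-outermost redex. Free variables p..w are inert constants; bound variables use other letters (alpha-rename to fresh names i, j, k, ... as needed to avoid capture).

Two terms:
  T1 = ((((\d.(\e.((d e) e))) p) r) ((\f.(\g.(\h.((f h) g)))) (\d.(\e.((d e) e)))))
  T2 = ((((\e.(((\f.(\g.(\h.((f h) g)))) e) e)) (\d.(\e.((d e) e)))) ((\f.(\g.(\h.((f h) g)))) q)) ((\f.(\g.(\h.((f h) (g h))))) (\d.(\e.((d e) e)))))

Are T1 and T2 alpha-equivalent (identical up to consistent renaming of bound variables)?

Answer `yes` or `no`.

Answer: no

Derivation:
Term 1: ((((\d.(\e.((d e) e))) p) r) ((\f.(\g.(\h.((f h) g)))) (\d.(\e.((d e) e)))))
Term 2: ((((\e.(((\f.(\g.(\h.((f h) g)))) e) e)) (\d.(\e.((d e) e)))) ((\f.(\g.(\h.((f h) g)))) q)) ((\f.(\g.(\h.((f h) (g h))))) (\d.(\e.((d e) e)))))
Alpha-equivalence: compare structure up to binder renaming.
Result: False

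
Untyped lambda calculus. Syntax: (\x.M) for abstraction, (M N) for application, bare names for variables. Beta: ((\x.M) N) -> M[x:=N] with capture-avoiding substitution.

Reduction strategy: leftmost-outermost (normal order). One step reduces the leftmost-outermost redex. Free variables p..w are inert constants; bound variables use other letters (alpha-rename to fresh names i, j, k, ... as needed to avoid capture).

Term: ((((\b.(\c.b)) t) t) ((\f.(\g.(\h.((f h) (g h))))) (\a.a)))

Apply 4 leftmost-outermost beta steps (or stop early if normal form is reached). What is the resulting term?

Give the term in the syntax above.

Answer: (t (\g.(\h.(h (g h)))))

Derivation:
Step 0: ((((\b.(\c.b)) t) t) ((\f.(\g.(\h.((f h) (g h))))) (\a.a)))
Step 1: (((\c.t) t) ((\f.(\g.(\h.((f h) (g h))))) (\a.a)))
Step 2: (t ((\f.(\g.(\h.((f h) (g h))))) (\a.a)))
Step 3: (t (\g.(\h.(((\a.a) h) (g h)))))
Step 4: (t (\g.(\h.(h (g h)))))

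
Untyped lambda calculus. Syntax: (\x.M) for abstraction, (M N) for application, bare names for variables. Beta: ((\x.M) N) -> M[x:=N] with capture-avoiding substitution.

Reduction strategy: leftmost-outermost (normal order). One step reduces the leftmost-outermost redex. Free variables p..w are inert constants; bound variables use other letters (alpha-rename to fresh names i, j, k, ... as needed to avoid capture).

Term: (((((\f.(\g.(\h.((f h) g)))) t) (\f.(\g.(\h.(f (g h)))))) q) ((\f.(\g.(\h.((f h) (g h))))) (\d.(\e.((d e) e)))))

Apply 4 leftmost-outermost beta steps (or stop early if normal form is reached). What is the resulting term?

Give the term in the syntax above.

Step 0: (((((\f.(\g.(\h.((f h) g)))) t) (\f.(\g.(\h.(f (g h)))))) q) ((\f.(\g.(\h.((f h) (g h))))) (\d.(\e.((d e) e)))))
Step 1: ((((\g.(\h.((t h) g))) (\f.(\g.(\h.(f (g h)))))) q) ((\f.(\g.(\h.((f h) (g h))))) (\d.(\e.((d e) e)))))
Step 2: (((\h.((t h) (\f.(\g.(\h.(f (g h))))))) q) ((\f.(\g.(\h.((f h) (g h))))) (\d.(\e.((d e) e)))))
Step 3: (((t q) (\f.(\g.(\h.(f (g h)))))) ((\f.(\g.(\h.((f h) (g h))))) (\d.(\e.((d e) e)))))
Step 4: (((t q) (\f.(\g.(\h.(f (g h)))))) (\g.(\h.(((\d.(\e.((d e) e))) h) (g h)))))

Answer: (((t q) (\f.(\g.(\h.(f (g h)))))) (\g.(\h.(((\d.(\e.((d e) e))) h) (g h)))))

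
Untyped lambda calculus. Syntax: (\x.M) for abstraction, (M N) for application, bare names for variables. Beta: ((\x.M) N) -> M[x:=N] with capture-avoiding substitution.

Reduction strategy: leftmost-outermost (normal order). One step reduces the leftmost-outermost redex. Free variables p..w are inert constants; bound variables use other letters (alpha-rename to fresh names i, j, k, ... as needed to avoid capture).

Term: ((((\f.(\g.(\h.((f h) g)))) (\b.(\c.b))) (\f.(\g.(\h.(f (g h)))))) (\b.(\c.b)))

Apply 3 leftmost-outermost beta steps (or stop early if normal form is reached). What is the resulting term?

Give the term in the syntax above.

Step 0: ((((\f.(\g.(\h.((f h) g)))) (\b.(\c.b))) (\f.(\g.(\h.(f (g h)))))) (\b.(\c.b)))
Step 1: (((\g.(\h.(((\b.(\c.b)) h) g))) (\f.(\g.(\h.(f (g h)))))) (\b.(\c.b)))
Step 2: ((\h.(((\b.(\c.b)) h) (\f.(\g.(\h.(f (g h))))))) (\b.(\c.b)))
Step 3: (((\b.(\c.b)) (\b.(\c.b))) (\f.(\g.(\h.(f (g h))))))

Answer: (((\b.(\c.b)) (\b.(\c.b))) (\f.(\g.(\h.(f (g h))))))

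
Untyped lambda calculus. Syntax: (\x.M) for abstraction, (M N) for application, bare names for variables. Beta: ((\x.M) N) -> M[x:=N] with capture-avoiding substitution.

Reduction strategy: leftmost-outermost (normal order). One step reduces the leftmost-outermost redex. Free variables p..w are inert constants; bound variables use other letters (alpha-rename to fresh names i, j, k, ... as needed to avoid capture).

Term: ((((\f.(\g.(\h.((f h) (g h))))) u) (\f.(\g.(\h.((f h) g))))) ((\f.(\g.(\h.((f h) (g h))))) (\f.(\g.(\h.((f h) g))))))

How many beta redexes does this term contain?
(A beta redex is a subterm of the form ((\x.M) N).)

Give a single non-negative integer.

Term: ((((\f.(\g.(\h.((f h) (g h))))) u) (\f.(\g.(\h.((f h) g))))) ((\f.(\g.(\h.((f h) (g h))))) (\f.(\g.(\h.((f h) g))))))
  Redex: ((\f.(\g.(\h.((f h) (g h))))) u)
  Redex: ((\f.(\g.(\h.((f h) (g h))))) (\f.(\g.(\h.((f h) g)))))
Total redexes: 2

Answer: 2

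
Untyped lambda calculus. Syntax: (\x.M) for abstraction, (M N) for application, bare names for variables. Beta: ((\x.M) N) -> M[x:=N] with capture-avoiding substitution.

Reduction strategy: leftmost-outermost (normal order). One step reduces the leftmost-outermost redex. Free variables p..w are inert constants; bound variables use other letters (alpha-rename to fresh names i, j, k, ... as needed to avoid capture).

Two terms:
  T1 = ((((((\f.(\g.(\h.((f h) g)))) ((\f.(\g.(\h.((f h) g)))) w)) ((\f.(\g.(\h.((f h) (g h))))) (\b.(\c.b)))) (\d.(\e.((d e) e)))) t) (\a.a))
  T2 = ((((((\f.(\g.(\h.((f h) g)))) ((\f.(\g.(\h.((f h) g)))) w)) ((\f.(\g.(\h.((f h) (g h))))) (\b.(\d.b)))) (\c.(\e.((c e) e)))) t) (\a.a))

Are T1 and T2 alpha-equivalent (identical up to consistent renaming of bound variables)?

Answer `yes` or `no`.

Term 1: ((((((\f.(\g.(\h.((f h) g)))) ((\f.(\g.(\h.((f h) g)))) w)) ((\f.(\g.(\h.((f h) (g h))))) (\b.(\c.b)))) (\d.(\e.((d e) e)))) t) (\a.a))
Term 2: ((((((\f.(\g.(\h.((f h) g)))) ((\f.(\g.(\h.((f h) g)))) w)) ((\f.(\g.(\h.((f h) (g h))))) (\b.(\d.b)))) (\c.(\e.((c e) e)))) t) (\a.a))
Alpha-equivalence: compare structure up to binder renaming.
Result: True

Answer: yes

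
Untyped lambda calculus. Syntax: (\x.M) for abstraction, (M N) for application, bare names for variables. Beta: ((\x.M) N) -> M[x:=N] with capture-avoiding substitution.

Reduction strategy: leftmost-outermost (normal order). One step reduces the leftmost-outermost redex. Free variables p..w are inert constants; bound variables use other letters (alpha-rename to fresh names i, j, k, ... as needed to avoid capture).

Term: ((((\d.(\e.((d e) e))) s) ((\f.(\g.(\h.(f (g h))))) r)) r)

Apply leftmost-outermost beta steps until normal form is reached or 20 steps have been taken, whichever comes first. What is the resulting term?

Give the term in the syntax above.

Step 0: ((((\d.(\e.((d e) e))) s) ((\f.(\g.(\h.(f (g h))))) r)) r)
Step 1: (((\e.((s e) e)) ((\f.(\g.(\h.(f (g h))))) r)) r)
Step 2: (((s ((\f.(\g.(\h.(f (g h))))) r)) ((\f.(\g.(\h.(f (g h))))) r)) r)
Step 3: (((s (\g.(\h.(r (g h))))) ((\f.(\g.(\h.(f (g h))))) r)) r)
Step 4: (((s (\g.(\h.(r (g h))))) (\g.(\h.(r (g h))))) r)

Answer: (((s (\g.(\h.(r (g h))))) (\g.(\h.(r (g h))))) r)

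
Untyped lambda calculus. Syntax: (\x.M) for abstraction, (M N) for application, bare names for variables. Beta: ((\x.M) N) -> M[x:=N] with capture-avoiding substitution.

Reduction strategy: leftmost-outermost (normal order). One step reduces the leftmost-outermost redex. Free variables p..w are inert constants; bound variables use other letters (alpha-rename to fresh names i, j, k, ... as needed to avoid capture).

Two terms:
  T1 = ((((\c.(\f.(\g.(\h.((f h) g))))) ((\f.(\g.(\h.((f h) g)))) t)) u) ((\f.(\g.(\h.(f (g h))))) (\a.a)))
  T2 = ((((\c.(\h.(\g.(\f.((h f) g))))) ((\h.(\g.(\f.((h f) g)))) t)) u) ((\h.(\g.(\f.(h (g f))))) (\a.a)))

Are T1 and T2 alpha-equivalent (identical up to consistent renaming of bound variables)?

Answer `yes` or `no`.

Answer: yes

Derivation:
Term 1: ((((\c.(\f.(\g.(\h.((f h) g))))) ((\f.(\g.(\h.((f h) g)))) t)) u) ((\f.(\g.(\h.(f (g h))))) (\a.a)))
Term 2: ((((\c.(\h.(\g.(\f.((h f) g))))) ((\h.(\g.(\f.((h f) g)))) t)) u) ((\h.(\g.(\f.(h (g f))))) (\a.a)))
Alpha-equivalence: compare structure up to binder renaming.
Result: True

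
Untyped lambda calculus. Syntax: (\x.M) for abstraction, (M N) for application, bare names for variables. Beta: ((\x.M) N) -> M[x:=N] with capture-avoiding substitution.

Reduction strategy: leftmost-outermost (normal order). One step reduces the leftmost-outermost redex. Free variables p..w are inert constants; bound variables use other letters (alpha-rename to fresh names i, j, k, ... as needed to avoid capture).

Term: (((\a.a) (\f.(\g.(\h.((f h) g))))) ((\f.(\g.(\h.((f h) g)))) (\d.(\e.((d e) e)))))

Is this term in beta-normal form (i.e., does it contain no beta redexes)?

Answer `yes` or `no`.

Term: (((\a.a) (\f.(\g.(\h.((f h) g))))) ((\f.(\g.(\h.((f h) g)))) (\d.(\e.((d e) e)))))
Found 2 beta redex(es).

Answer: no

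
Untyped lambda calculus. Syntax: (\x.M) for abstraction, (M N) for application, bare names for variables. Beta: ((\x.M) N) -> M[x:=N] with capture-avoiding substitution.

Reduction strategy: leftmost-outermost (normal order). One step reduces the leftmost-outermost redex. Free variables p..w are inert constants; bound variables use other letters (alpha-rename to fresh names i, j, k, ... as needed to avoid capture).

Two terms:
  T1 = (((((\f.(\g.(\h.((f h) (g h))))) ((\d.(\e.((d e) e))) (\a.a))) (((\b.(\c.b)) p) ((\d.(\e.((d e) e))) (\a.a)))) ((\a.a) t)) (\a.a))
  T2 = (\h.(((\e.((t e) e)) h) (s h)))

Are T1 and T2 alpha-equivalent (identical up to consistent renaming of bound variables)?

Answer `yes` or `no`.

Term 1: (((((\f.(\g.(\h.((f h) (g h))))) ((\d.(\e.((d e) e))) (\a.a))) (((\b.(\c.b)) p) ((\d.(\e.((d e) e))) (\a.a)))) ((\a.a) t)) (\a.a))
Term 2: (\h.(((\e.((t e) e)) h) (s h)))
Alpha-equivalence: compare structure up to binder renaming.
Result: False

Answer: no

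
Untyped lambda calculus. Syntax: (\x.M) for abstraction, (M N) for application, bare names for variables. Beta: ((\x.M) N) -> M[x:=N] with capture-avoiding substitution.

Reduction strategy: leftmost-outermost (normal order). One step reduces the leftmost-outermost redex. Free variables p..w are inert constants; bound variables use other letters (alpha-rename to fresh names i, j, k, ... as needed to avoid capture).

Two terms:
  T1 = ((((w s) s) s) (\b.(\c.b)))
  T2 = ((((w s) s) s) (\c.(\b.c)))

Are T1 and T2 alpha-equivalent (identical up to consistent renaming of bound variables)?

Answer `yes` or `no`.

Answer: yes

Derivation:
Term 1: ((((w s) s) s) (\b.(\c.b)))
Term 2: ((((w s) s) s) (\c.(\b.c)))
Alpha-equivalence: compare structure up to binder renaming.
Result: True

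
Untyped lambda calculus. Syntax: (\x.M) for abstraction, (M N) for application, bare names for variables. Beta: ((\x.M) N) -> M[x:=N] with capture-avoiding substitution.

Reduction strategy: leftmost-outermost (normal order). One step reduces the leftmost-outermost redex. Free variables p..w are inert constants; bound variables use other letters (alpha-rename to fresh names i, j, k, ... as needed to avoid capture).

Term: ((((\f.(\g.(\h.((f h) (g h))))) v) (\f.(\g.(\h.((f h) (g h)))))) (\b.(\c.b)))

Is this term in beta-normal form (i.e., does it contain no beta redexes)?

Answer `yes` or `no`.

Term: ((((\f.(\g.(\h.((f h) (g h))))) v) (\f.(\g.(\h.((f h) (g h)))))) (\b.(\c.b)))
Found 1 beta redex(es).

Answer: no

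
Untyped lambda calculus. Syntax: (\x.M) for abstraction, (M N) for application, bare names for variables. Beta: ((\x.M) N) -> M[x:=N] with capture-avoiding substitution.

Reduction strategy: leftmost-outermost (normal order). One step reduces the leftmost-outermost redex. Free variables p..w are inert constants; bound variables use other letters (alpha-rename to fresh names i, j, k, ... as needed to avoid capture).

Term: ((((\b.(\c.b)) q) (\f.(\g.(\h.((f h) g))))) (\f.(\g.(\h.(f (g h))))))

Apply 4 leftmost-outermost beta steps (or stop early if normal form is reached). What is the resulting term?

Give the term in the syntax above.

Answer: (q (\f.(\g.(\h.(f (g h))))))

Derivation:
Step 0: ((((\b.(\c.b)) q) (\f.(\g.(\h.((f h) g))))) (\f.(\g.(\h.(f (g h))))))
Step 1: (((\c.q) (\f.(\g.(\h.((f h) g))))) (\f.(\g.(\h.(f (g h))))))
Step 2: (q (\f.(\g.(\h.(f (g h))))))
Step 3: (normal form reached)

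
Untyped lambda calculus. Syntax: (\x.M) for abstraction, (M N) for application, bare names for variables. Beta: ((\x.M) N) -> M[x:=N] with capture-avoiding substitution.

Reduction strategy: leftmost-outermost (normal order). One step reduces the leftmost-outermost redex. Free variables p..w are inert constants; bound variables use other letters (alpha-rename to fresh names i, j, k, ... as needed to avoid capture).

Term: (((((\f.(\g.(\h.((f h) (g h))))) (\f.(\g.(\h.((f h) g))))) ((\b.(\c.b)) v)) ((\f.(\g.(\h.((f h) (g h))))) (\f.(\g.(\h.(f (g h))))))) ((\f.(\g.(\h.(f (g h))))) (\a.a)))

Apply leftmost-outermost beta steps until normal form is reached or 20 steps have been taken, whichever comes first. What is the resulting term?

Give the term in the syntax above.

Step 0: (((((\f.(\g.(\h.((f h) (g h))))) (\f.(\g.(\h.((f h) g))))) ((\b.(\c.b)) v)) ((\f.(\g.(\h.((f h) (g h))))) (\f.(\g.(\h.(f (g h))))))) ((\f.(\g.(\h.(f (g h))))) (\a.a)))
Step 1: ((((\g.(\h.(((\f.(\g.(\h.((f h) g)))) h) (g h)))) ((\b.(\c.b)) v)) ((\f.(\g.(\h.((f h) (g h))))) (\f.(\g.(\h.(f (g h))))))) ((\f.(\g.(\h.(f (g h))))) (\a.a)))
Step 2: (((\h.(((\f.(\g.(\h.((f h) g)))) h) (((\b.(\c.b)) v) h))) ((\f.(\g.(\h.((f h) (g h))))) (\f.(\g.(\h.(f (g h))))))) ((\f.(\g.(\h.(f (g h))))) (\a.a)))
Step 3: ((((\f.(\g.(\h.((f h) g)))) ((\f.(\g.(\h.((f h) (g h))))) (\f.(\g.(\h.(f (g h))))))) (((\b.(\c.b)) v) ((\f.(\g.(\h.((f h) (g h))))) (\f.(\g.(\h.(f (g h)))))))) ((\f.(\g.(\h.(f (g h))))) (\a.a)))
Step 4: (((\g.(\h.((((\f.(\g.(\h.((f h) (g h))))) (\f.(\g.(\h.(f (g h)))))) h) g))) (((\b.(\c.b)) v) ((\f.(\g.(\h.((f h) (g h))))) (\f.(\g.(\h.(f (g h)))))))) ((\f.(\g.(\h.(f (g h))))) (\a.a)))
Step 5: ((\h.((((\f.(\g.(\h.((f h) (g h))))) (\f.(\g.(\h.(f (g h)))))) h) (((\b.(\c.b)) v) ((\f.(\g.(\h.((f h) (g h))))) (\f.(\g.(\h.(f (g h))))))))) ((\f.(\g.(\h.(f (g h))))) (\a.a)))
Step 6: ((((\f.(\g.(\h.((f h) (g h))))) (\f.(\g.(\h.(f (g h)))))) ((\f.(\g.(\h.(f (g h))))) (\a.a))) (((\b.(\c.b)) v) ((\f.(\g.(\h.((f h) (g h))))) (\f.(\g.(\h.(f (g h))))))))
Step 7: (((\g.(\h.(((\f.(\g.(\h.(f (g h))))) h) (g h)))) ((\f.(\g.(\h.(f (g h))))) (\a.a))) (((\b.(\c.b)) v) ((\f.(\g.(\h.((f h) (g h))))) (\f.(\g.(\h.(f (g h))))))))
Step 8: ((\h.(((\f.(\g.(\h.(f (g h))))) h) (((\f.(\g.(\h.(f (g h))))) (\a.a)) h))) (((\b.(\c.b)) v) ((\f.(\g.(\h.((f h) (g h))))) (\f.(\g.(\h.(f (g h))))))))
Step 9: (((\f.(\g.(\h.(f (g h))))) (((\b.(\c.b)) v) ((\f.(\g.(\h.((f h) (g h))))) (\f.(\g.(\h.(f (g h)))))))) (((\f.(\g.(\h.(f (g h))))) (\a.a)) (((\b.(\c.b)) v) ((\f.(\g.(\h.((f h) (g h))))) (\f.(\g.(\h.(f (g h)))))))))
Step 10: ((\g.(\h.((((\b.(\c.b)) v) ((\f.(\g.(\h.((f h) (g h))))) (\f.(\g.(\h.(f (g h))))))) (g h)))) (((\f.(\g.(\h.(f (g h))))) (\a.a)) (((\b.(\c.b)) v) ((\f.(\g.(\h.((f h) (g h))))) (\f.(\g.(\h.(f (g h)))))))))
Step 11: (\h.((((\b.(\c.b)) v) ((\f.(\g.(\h.((f h) (g h))))) (\f.(\g.(\h.(f (g h))))))) ((((\f.(\g.(\h.(f (g h))))) (\a.a)) (((\b.(\c.b)) v) ((\f.(\g.(\h.((f h) (g h))))) (\f.(\g.(\h.(f (g h)))))))) h)))
Step 12: (\h.(((\c.v) ((\f.(\g.(\h.((f h) (g h))))) (\f.(\g.(\h.(f (g h))))))) ((((\f.(\g.(\h.(f (g h))))) (\a.a)) (((\b.(\c.b)) v) ((\f.(\g.(\h.((f h) (g h))))) (\f.(\g.(\h.(f (g h)))))))) h)))
Step 13: (\h.(v ((((\f.(\g.(\h.(f (g h))))) (\a.a)) (((\b.(\c.b)) v) ((\f.(\g.(\h.((f h) (g h))))) (\f.(\g.(\h.(f (g h)))))))) h)))
Step 14: (\h.(v (((\g.(\h.((\a.a) (g h)))) (((\b.(\c.b)) v) ((\f.(\g.(\h.((f h) (g h))))) (\f.(\g.(\h.(f (g h)))))))) h)))
Step 15: (\h.(v ((\h.((\a.a) ((((\b.(\c.b)) v) ((\f.(\g.(\h.((f h) (g h))))) (\f.(\g.(\h.(f (g h))))))) h))) h)))
Step 16: (\h.(v ((\a.a) ((((\b.(\c.b)) v) ((\f.(\g.(\h.((f h) (g h))))) (\f.(\g.(\h.(f (g h))))))) h))))
Step 17: (\h.(v ((((\b.(\c.b)) v) ((\f.(\g.(\h.((f h) (g h))))) (\f.(\g.(\h.(f (g h))))))) h)))
Step 18: (\h.(v (((\c.v) ((\f.(\g.(\h.((f h) (g h))))) (\f.(\g.(\h.(f (g h))))))) h)))
Step 19: (\h.(v (v h)))

Answer: (\h.(v (v h)))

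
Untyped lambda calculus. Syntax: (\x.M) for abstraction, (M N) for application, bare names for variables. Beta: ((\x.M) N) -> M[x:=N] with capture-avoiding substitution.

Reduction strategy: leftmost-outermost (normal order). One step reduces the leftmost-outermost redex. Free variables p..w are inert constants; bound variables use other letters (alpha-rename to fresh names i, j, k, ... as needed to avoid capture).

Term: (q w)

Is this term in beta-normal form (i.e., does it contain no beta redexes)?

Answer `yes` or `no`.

Term: (q w)
No beta redexes found.

Answer: yes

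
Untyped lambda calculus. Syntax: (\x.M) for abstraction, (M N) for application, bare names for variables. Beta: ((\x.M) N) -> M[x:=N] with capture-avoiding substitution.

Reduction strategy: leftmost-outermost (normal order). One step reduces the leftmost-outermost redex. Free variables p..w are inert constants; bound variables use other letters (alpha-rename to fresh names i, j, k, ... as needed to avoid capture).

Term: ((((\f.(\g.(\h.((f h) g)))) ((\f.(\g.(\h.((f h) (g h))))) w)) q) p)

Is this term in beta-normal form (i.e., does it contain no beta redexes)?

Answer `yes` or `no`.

Answer: no

Derivation:
Term: ((((\f.(\g.(\h.((f h) g)))) ((\f.(\g.(\h.((f h) (g h))))) w)) q) p)
Found 2 beta redex(es).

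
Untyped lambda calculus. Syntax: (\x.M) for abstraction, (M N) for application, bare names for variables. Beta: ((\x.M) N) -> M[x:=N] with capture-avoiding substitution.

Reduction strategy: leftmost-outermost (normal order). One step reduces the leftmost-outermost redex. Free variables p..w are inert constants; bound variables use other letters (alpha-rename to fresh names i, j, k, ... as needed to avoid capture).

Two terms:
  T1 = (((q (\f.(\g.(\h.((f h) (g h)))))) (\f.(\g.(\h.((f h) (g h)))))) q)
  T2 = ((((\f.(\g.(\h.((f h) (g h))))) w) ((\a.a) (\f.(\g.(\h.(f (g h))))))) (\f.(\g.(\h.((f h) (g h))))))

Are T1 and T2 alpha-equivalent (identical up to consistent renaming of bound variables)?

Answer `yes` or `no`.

Answer: no

Derivation:
Term 1: (((q (\f.(\g.(\h.((f h) (g h)))))) (\f.(\g.(\h.((f h) (g h)))))) q)
Term 2: ((((\f.(\g.(\h.((f h) (g h))))) w) ((\a.a) (\f.(\g.(\h.(f (g h))))))) (\f.(\g.(\h.((f h) (g h))))))
Alpha-equivalence: compare structure up to binder renaming.
Result: False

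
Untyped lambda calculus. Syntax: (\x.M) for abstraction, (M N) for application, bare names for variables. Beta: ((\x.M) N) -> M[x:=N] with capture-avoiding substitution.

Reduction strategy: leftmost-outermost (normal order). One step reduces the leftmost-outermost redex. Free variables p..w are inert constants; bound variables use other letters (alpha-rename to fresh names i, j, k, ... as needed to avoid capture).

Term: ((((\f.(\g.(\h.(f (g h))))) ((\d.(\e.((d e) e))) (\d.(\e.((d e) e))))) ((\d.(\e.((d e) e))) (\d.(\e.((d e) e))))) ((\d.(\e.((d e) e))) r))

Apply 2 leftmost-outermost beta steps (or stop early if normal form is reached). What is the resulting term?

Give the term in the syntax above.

Step 0: ((((\f.(\g.(\h.(f (g h))))) ((\d.(\e.((d e) e))) (\d.(\e.((d e) e))))) ((\d.(\e.((d e) e))) (\d.(\e.((d e) e))))) ((\d.(\e.((d e) e))) r))
Step 1: (((\g.(\h.(((\d.(\e.((d e) e))) (\d.(\e.((d e) e)))) (g h)))) ((\d.(\e.((d e) e))) (\d.(\e.((d e) e))))) ((\d.(\e.((d e) e))) r))
Step 2: ((\h.(((\d.(\e.((d e) e))) (\d.(\e.((d e) e)))) (((\d.(\e.((d e) e))) (\d.(\e.((d e) e)))) h))) ((\d.(\e.((d e) e))) r))

Answer: ((\h.(((\d.(\e.((d e) e))) (\d.(\e.((d e) e)))) (((\d.(\e.((d e) e))) (\d.(\e.((d e) e)))) h))) ((\d.(\e.((d e) e))) r))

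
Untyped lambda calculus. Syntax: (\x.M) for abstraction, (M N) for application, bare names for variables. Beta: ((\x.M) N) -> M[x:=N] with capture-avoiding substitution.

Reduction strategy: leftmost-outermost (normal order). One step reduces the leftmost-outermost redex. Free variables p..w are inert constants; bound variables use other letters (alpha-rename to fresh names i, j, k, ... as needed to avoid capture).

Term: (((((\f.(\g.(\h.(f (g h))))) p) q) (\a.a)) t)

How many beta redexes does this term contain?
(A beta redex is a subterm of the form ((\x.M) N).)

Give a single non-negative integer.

Answer: 1

Derivation:
Term: (((((\f.(\g.(\h.(f (g h))))) p) q) (\a.a)) t)
  Redex: ((\f.(\g.(\h.(f (g h))))) p)
Total redexes: 1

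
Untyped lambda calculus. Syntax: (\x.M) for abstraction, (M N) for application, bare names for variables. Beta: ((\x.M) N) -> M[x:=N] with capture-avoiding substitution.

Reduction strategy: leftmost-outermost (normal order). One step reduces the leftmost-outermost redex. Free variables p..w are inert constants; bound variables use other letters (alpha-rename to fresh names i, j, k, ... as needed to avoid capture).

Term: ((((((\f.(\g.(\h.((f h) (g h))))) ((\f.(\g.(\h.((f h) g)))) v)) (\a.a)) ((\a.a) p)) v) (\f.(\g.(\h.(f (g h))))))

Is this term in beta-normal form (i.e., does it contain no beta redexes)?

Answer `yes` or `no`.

Answer: no

Derivation:
Term: ((((((\f.(\g.(\h.((f h) (g h))))) ((\f.(\g.(\h.((f h) g)))) v)) (\a.a)) ((\a.a) p)) v) (\f.(\g.(\h.(f (g h))))))
Found 3 beta redex(es).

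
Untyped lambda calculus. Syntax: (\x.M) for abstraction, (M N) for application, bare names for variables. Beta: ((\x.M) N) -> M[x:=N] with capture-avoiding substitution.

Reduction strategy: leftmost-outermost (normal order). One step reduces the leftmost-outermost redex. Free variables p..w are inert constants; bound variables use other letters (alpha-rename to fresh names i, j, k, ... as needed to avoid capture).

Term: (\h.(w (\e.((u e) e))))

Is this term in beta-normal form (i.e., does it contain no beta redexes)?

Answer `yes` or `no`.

Term: (\h.(w (\e.((u e) e))))
No beta redexes found.

Answer: yes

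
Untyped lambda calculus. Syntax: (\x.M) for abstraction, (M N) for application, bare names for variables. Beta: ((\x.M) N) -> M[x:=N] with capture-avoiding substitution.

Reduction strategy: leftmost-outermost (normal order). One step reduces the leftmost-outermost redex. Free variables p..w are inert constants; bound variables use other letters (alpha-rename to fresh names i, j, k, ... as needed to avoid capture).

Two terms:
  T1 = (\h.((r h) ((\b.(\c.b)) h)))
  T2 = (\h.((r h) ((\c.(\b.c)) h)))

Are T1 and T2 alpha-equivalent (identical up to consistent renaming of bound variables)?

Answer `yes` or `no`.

Term 1: (\h.((r h) ((\b.(\c.b)) h)))
Term 2: (\h.((r h) ((\c.(\b.c)) h)))
Alpha-equivalence: compare structure up to binder renaming.
Result: True

Answer: yes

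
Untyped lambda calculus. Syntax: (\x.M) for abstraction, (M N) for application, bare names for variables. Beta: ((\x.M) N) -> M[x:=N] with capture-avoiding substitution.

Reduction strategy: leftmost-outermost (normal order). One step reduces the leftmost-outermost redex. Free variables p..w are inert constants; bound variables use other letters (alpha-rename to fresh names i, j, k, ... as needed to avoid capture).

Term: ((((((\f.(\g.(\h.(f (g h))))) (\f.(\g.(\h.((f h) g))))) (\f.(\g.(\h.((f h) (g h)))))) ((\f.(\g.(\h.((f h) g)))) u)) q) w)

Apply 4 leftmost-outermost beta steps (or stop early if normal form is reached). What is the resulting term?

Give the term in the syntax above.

Answer: (((\g.(\h.((((\f.(\g.(\h.((f h) (g h))))) ((\f.(\g.(\h.((f h) g)))) u)) h) g))) q) w)

Derivation:
Step 0: ((((((\f.(\g.(\h.(f (g h))))) (\f.(\g.(\h.((f h) g))))) (\f.(\g.(\h.((f h) (g h)))))) ((\f.(\g.(\h.((f h) g)))) u)) q) w)
Step 1: (((((\g.(\h.((\f.(\g.(\h.((f h) g)))) (g h)))) (\f.(\g.(\h.((f h) (g h)))))) ((\f.(\g.(\h.((f h) g)))) u)) q) w)
Step 2: ((((\h.((\f.(\g.(\h.((f h) g)))) ((\f.(\g.(\h.((f h) (g h))))) h))) ((\f.(\g.(\h.((f h) g)))) u)) q) w)
Step 3: ((((\f.(\g.(\h.((f h) g)))) ((\f.(\g.(\h.((f h) (g h))))) ((\f.(\g.(\h.((f h) g)))) u))) q) w)
Step 4: (((\g.(\h.((((\f.(\g.(\h.((f h) (g h))))) ((\f.(\g.(\h.((f h) g)))) u)) h) g))) q) w)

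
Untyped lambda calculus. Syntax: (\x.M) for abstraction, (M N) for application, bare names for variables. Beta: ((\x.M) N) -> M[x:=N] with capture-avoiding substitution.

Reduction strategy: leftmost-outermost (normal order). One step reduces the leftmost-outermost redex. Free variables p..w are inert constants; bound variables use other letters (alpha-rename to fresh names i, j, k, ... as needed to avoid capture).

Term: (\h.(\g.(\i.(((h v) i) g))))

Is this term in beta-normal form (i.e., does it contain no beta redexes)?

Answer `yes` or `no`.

Term: (\h.(\g.(\i.(((h v) i) g))))
No beta redexes found.

Answer: yes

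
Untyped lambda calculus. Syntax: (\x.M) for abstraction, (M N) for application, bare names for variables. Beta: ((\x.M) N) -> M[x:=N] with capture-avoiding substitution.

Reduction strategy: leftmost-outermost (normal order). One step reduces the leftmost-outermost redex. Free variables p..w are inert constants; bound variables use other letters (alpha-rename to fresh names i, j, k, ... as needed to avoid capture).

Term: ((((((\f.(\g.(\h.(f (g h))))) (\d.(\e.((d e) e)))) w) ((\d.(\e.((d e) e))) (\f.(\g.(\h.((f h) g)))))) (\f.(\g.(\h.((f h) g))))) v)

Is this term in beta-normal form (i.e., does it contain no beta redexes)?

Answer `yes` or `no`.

Term: ((((((\f.(\g.(\h.(f (g h))))) (\d.(\e.((d e) e)))) w) ((\d.(\e.((d e) e))) (\f.(\g.(\h.((f h) g)))))) (\f.(\g.(\h.((f h) g))))) v)
Found 2 beta redex(es).

Answer: no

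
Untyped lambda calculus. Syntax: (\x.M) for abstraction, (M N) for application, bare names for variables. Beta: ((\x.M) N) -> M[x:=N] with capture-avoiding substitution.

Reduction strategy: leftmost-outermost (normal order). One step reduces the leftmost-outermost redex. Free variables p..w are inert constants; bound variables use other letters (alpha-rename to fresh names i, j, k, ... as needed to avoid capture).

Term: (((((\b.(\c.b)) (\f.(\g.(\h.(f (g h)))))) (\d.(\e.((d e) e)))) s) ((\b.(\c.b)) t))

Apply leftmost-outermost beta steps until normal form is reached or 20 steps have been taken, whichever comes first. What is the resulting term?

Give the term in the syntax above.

Answer: (\h.(s t))

Derivation:
Step 0: (((((\b.(\c.b)) (\f.(\g.(\h.(f (g h)))))) (\d.(\e.((d e) e)))) s) ((\b.(\c.b)) t))
Step 1: ((((\c.(\f.(\g.(\h.(f (g h)))))) (\d.(\e.((d e) e)))) s) ((\b.(\c.b)) t))
Step 2: (((\f.(\g.(\h.(f (g h))))) s) ((\b.(\c.b)) t))
Step 3: ((\g.(\h.(s (g h)))) ((\b.(\c.b)) t))
Step 4: (\h.(s (((\b.(\c.b)) t) h)))
Step 5: (\h.(s ((\c.t) h)))
Step 6: (\h.(s t))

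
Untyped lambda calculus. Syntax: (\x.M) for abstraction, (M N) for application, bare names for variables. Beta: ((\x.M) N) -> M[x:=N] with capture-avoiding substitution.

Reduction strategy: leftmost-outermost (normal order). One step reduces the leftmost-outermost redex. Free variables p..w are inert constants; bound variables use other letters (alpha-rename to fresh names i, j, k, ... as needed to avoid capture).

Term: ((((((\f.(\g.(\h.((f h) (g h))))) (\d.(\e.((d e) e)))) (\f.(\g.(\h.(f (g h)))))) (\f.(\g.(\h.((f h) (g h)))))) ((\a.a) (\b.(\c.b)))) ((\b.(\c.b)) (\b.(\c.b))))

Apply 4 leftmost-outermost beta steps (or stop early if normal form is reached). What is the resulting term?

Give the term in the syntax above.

Answer: ((((\e.(((\f.(\g.(\h.((f h) (g h))))) e) e)) ((\f.(\g.(\h.(f (g h))))) (\f.(\g.(\h.((f h) (g h))))))) ((\a.a) (\b.(\c.b)))) ((\b.(\c.b)) (\b.(\c.b))))

Derivation:
Step 0: ((((((\f.(\g.(\h.((f h) (g h))))) (\d.(\e.((d e) e)))) (\f.(\g.(\h.(f (g h)))))) (\f.(\g.(\h.((f h) (g h)))))) ((\a.a) (\b.(\c.b)))) ((\b.(\c.b)) (\b.(\c.b))))
Step 1: (((((\g.(\h.(((\d.(\e.((d e) e))) h) (g h)))) (\f.(\g.(\h.(f (g h)))))) (\f.(\g.(\h.((f h) (g h)))))) ((\a.a) (\b.(\c.b)))) ((\b.(\c.b)) (\b.(\c.b))))
Step 2: ((((\h.(((\d.(\e.((d e) e))) h) ((\f.(\g.(\h.(f (g h))))) h))) (\f.(\g.(\h.((f h) (g h)))))) ((\a.a) (\b.(\c.b)))) ((\b.(\c.b)) (\b.(\c.b))))
Step 3: (((((\d.(\e.((d e) e))) (\f.(\g.(\h.((f h) (g h)))))) ((\f.(\g.(\h.(f (g h))))) (\f.(\g.(\h.((f h) (g h))))))) ((\a.a) (\b.(\c.b)))) ((\b.(\c.b)) (\b.(\c.b))))
Step 4: ((((\e.(((\f.(\g.(\h.((f h) (g h))))) e) e)) ((\f.(\g.(\h.(f (g h))))) (\f.(\g.(\h.((f h) (g h))))))) ((\a.a) (\b.(\c.b)))) ((\b.(\c.b)) (\b.(\c.b))))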